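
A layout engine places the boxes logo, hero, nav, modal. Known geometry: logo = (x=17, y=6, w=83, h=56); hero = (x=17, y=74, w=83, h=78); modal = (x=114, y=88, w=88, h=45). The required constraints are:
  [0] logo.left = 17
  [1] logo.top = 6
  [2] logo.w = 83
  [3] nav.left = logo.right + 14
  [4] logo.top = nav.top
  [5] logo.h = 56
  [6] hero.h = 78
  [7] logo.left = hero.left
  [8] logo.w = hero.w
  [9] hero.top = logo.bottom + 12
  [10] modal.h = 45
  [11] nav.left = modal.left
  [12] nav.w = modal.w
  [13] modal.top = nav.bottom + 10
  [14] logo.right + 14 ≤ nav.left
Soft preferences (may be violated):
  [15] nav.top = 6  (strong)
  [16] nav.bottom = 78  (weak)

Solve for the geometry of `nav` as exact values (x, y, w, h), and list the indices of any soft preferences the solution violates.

nav = (x=114, y=6, w=88, h=72)
violated soft preferences: none

1. nav.x = 114  [nav.left = logo.right + 14]
2. nav.y = 6  [logo.top = nav.top]
3. nav.w = 88  [nav.w = modal.w]
4. nav.h = 72  [modal.top = nav.bottom + 10]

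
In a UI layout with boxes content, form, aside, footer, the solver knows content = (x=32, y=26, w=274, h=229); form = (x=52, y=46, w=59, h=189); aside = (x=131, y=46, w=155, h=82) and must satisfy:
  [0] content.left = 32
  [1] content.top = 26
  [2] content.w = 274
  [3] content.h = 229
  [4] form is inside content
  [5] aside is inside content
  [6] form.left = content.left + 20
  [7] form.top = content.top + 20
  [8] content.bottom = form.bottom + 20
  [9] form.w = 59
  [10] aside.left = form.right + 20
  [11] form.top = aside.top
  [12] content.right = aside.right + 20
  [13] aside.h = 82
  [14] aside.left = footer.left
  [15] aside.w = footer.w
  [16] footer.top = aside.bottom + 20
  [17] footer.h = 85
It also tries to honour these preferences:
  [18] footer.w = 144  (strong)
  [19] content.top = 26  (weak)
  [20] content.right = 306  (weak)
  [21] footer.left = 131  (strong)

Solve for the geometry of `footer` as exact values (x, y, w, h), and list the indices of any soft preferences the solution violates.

footer = (x=131, y=148, w=155, h=85)
violated soft preferences: 18

1. footer.x = 131  [aside.left = footer.left]
2. footer.w = 155  [aside.w = footer.w]
3. footer.y = 148  [footer.top = aside.bottom + 20]
4. footer.h = 85  [footer.h = 85]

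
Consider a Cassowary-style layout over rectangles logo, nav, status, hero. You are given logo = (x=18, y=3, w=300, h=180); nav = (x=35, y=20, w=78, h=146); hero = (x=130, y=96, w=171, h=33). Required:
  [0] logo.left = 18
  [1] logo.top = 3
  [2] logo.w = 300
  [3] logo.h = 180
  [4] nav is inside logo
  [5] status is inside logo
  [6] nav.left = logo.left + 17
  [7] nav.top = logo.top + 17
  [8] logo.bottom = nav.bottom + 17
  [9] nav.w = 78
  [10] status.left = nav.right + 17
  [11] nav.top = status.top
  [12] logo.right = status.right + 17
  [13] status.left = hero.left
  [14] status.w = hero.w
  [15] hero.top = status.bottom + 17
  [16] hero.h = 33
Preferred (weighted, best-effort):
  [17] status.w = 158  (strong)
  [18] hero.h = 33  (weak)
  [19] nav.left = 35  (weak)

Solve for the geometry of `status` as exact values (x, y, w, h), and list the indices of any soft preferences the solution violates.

1. status.x = 130  [status.left = nav.right + 17]
2. status.y = 20  [nav.top = status.top]
3. status.w = 171  [logo.right = status.right + 17]
4. status.h = 59  [hero.top = status.bottom + 17]

status = (x=130, y=20, w=171, h=59)
violated soft preferences: 17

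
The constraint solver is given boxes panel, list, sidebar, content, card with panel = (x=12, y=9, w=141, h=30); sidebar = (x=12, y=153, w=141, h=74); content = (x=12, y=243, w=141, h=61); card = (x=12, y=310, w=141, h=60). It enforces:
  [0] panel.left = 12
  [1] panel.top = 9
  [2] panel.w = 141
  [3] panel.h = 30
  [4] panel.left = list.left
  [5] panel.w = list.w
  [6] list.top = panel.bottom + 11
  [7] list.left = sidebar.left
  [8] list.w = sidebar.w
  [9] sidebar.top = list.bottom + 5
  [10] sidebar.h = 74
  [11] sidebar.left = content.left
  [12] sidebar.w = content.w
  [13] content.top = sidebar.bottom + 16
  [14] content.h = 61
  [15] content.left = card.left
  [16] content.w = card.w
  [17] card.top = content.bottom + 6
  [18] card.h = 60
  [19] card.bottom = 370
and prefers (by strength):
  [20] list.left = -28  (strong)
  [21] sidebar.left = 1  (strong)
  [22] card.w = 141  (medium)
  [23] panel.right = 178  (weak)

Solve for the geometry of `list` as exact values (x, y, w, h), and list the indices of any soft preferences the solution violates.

list = (x=12, y=50, w=141, h=98)
violated soft preferences: 20, 21, 23

1. list.x = 12  [panel.left = list.left]
2. list.w = 141  [panel.w = list.w]
3. list.y = 50  [list.top = panel.bottom + 11]
4. list.h = 98  [sidebar.top = list.bottom + 5]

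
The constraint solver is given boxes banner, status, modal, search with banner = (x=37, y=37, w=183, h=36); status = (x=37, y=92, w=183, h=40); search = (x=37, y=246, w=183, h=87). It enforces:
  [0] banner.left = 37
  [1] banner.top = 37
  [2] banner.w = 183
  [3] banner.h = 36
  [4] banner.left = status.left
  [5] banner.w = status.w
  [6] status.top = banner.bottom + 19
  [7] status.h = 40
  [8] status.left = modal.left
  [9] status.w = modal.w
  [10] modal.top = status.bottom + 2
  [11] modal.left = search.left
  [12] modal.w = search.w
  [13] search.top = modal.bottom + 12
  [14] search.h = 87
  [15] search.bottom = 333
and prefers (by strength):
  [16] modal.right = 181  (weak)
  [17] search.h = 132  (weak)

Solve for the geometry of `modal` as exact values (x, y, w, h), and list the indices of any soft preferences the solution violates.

1. modal.x = 37  [status.left = modal.left]
2. modal.w = 183  [status.w = modal.w]
3. modal.y = 134  [modal.top = status.bottom + 2]
4. modal.h = 100  [search.top = modal.bottom + 12]

modal = (x=37, y=134, w=183, h=100)
violated soft preferences: 16, 17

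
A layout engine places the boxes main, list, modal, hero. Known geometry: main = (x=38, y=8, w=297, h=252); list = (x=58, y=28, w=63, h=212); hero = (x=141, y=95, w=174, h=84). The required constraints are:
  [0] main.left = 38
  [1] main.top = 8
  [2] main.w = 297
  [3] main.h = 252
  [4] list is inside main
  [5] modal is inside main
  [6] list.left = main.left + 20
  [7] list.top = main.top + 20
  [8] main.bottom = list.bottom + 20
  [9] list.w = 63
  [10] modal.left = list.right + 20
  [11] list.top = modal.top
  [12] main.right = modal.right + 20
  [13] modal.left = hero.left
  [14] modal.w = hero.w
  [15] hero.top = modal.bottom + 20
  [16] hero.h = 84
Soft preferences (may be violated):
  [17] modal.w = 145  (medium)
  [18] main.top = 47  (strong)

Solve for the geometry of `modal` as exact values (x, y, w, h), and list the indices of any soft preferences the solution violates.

1. modal.x = 141  [modal.left = list.right + 20]
2. modal.y = 28  [list.top = modal.top]
3. modal.w = 174  [main.right = modal.right + 20]
4. modal.h = 47  [hero.top = modal.bottom + 20]

modal = (x=141, y=28, w=174, h=47)
violated soft preferences: 17, 18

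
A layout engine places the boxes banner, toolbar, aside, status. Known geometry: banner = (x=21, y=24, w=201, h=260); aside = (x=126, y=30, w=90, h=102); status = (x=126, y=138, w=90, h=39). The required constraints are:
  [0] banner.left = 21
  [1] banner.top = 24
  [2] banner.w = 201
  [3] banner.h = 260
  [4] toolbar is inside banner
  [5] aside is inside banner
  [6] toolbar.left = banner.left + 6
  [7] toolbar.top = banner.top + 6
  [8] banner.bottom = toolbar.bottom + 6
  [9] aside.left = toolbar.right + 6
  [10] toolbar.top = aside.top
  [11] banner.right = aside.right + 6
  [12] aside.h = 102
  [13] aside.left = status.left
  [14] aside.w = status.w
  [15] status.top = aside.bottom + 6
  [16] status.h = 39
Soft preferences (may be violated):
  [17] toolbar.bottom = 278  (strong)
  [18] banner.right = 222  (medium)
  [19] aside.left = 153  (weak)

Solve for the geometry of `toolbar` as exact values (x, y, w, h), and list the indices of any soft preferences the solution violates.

1. toolbar.x = 27  [toolbar.left = banner.left + 6]
2. toolbar.y = 30  [toolbar.top = banner.top + 6]
3. toolbar.h = 248  [banner.bottom = toolbar.bottom + 6]
4. toolbar.w = 93  [aside.left = toolbar.right + 6]

toolbar = (x=27, y=30, w=93, h=248)
violated soft preferences: 19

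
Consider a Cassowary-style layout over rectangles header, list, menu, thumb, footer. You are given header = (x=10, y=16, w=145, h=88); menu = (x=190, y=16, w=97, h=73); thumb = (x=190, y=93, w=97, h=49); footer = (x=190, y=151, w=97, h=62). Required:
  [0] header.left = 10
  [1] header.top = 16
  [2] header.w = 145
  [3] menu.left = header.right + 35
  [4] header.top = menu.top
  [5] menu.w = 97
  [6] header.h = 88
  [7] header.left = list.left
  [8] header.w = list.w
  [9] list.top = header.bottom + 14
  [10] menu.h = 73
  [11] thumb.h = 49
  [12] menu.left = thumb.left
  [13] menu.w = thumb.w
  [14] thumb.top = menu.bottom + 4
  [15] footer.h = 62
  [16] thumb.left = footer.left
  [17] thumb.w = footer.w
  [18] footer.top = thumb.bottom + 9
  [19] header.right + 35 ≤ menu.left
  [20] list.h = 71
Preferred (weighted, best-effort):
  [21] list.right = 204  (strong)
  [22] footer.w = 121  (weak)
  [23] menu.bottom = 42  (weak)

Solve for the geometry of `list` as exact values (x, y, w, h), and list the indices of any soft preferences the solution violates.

1. list.x = 10  [header.left = list.left]
2. list.w = 145  [header.w = list.w]
3. list.y = 118  [list.top = header.bottom + 14]
4. list.h = 71  [list.h = 71]

list = (x=10, y=118, w=145, h=71)
violated soft preferences: 21, 22, 23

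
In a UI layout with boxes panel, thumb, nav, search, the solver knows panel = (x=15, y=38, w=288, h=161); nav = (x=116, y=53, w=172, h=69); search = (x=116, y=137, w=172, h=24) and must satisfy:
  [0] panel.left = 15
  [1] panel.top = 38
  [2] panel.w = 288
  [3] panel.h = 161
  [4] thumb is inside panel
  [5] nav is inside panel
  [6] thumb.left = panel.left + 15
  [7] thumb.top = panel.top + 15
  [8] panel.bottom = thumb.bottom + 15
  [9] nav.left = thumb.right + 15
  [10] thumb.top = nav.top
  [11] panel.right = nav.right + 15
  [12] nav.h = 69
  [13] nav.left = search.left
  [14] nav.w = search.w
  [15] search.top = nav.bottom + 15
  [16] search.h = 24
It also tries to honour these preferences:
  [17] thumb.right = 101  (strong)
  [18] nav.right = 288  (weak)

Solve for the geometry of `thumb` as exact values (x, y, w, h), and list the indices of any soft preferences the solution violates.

thumb = (x=30, y=53, w=71, h=131)
violated soft preferences: none

1. thumb.x = 30  [thumb.left = panel.left + 15]
2. thumb.y = 53  [thumb.top = panel.top + 15]
3. thumb.h = 131  [panel.bottom = thumb.bottom + 15]
4. thumb.w = 71  [nav.left = thumb.right + 15]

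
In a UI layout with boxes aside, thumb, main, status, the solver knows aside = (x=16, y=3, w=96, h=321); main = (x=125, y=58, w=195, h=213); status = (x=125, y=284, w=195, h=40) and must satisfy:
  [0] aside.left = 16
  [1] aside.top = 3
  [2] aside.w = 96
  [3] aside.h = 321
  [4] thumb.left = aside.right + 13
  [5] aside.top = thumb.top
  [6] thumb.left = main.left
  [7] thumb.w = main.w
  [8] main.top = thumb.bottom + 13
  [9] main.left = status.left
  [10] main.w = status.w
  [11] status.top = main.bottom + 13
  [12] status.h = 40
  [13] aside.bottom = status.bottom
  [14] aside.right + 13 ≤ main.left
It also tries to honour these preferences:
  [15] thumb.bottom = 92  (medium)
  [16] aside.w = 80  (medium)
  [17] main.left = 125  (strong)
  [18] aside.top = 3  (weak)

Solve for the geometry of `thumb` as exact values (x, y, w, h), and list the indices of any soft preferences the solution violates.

thumb = (x=125, y=3, w=195, h=42)
violated soft preferences: 15, 16

1. thumb.x = 125  [thumb.left = aside.right + 13]
2. thumb.y = 3  [aside.top = thumb.top]
3. thumb.w = 195  [thumb.w = main.w]
4. thumb.h = 42  [main.top = thumb.bottom + 13]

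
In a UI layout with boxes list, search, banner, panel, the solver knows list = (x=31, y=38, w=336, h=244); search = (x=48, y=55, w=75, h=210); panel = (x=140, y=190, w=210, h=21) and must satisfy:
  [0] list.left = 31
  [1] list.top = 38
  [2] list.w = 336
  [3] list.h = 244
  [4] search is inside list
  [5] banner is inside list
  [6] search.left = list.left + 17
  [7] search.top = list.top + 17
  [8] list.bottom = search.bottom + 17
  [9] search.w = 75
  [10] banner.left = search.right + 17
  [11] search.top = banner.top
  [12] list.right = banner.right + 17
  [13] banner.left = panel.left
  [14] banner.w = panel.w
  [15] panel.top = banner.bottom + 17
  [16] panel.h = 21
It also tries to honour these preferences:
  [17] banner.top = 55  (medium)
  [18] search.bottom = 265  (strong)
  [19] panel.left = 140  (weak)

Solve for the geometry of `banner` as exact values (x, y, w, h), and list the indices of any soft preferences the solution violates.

banner = (x=140, y=55, w=210, h=118)
violated soft preferences: none

1. banner.x = 140  [banner.left = search.right + 17]
2. banner.y = 55  [search.top = banner.top]
3. banner.w = 210  [list.right = banner.right + 17]
4. banner.h = 118  [panel.top = banner.bottom + 17]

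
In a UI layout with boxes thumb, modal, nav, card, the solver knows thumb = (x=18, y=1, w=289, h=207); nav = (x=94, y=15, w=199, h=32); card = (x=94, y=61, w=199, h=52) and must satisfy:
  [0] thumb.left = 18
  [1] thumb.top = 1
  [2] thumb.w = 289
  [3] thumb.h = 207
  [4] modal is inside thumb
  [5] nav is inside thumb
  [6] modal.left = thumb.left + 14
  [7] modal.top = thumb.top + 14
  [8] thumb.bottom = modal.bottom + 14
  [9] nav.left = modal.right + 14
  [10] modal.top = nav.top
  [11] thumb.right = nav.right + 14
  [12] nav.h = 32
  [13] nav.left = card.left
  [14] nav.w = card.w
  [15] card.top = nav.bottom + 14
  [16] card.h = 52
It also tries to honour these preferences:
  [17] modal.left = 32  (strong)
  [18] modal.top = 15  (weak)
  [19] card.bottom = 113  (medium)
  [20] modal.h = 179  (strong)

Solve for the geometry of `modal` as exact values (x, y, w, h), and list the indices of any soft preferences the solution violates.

1. modal.x = 32  [modal.left = thumb.left + 14]
2. modal.y = 15  [modal.top = thumb.top + 14]
3. modal.h = 179  [thumb.bottom = modal.bottom + 14]
4. modal.w = 48  [nav.left = modal.right + 14]

modal = (x=32, y=15, w=48, h=179)
violated soft preferences: none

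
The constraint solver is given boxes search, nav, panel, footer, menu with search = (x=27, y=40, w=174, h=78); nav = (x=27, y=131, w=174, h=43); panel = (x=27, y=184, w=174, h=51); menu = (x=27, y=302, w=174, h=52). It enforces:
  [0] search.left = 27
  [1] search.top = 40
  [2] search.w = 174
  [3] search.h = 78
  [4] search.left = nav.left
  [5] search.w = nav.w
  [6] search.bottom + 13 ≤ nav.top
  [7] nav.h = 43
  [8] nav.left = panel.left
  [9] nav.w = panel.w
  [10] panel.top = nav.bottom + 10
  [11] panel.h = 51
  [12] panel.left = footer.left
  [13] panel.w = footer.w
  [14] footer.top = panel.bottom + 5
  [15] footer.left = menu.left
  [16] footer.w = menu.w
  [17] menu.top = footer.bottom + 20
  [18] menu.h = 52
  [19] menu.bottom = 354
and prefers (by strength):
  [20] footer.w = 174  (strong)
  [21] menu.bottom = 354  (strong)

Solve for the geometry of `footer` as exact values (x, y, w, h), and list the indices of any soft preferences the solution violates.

1. footer.x = 27  [panel.left = footer.left]
2. footer.w = 174  [panel.w = footer.w]
3. footer.y = 240  [footer.top = panel.bottom + 5]
4. footer.h = 42  [menu.top = footer.bottom + 20]

footer = (x=27, y=240, w=174, h=42)
violated soft preferences: none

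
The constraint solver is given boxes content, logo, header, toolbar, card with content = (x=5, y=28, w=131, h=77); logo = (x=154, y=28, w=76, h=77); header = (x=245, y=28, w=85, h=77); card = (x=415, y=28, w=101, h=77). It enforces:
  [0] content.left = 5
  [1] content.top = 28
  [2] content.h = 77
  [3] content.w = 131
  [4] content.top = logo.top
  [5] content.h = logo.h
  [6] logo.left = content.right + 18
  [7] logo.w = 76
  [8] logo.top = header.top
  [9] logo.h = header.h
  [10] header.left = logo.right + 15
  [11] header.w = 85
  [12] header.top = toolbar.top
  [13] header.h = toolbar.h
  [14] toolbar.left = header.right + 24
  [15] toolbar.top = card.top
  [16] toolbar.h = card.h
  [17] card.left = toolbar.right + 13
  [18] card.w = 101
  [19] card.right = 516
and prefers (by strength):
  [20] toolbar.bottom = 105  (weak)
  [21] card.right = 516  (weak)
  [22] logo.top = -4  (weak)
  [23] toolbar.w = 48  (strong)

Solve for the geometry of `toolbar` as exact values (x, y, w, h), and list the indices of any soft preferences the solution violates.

toolbar = (x=354, y=28, w=48, h=77)
violated soft preferences: 22

1. toolbar.y = 28  [header.top = toolbar.top]
2. toolbar.h = 77  [header.h = toolbar.h]
3. toolbar.x = 354  [toolbar.left = header.right + 24]
4. toolbar.w = 48  [card.left = toolbar.right + 13]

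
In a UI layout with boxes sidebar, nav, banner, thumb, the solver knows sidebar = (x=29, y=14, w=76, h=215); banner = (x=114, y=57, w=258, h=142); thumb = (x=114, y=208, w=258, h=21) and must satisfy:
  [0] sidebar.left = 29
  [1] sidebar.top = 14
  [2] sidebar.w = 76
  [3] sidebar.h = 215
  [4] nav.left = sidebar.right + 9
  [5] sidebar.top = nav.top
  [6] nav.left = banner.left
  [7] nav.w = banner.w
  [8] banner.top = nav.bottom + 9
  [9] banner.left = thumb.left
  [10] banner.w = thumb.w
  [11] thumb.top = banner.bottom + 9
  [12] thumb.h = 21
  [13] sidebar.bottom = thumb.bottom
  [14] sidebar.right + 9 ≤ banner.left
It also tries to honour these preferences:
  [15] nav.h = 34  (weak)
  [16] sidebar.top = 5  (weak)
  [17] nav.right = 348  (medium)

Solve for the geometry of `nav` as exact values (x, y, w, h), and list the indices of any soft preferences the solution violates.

1. nav.x = 114  [nav.left = sidebar.right + 9]
2. nav.y = 14  [sidebar.top = nav.top]
3. nav.w = 258  [nav.w = banner.w]
4. nav.h = 34  [banner.top = nav.bottom + 9]

nav = (x=114, y=14, w=258, h=34)
violated soft preferences: 16, 17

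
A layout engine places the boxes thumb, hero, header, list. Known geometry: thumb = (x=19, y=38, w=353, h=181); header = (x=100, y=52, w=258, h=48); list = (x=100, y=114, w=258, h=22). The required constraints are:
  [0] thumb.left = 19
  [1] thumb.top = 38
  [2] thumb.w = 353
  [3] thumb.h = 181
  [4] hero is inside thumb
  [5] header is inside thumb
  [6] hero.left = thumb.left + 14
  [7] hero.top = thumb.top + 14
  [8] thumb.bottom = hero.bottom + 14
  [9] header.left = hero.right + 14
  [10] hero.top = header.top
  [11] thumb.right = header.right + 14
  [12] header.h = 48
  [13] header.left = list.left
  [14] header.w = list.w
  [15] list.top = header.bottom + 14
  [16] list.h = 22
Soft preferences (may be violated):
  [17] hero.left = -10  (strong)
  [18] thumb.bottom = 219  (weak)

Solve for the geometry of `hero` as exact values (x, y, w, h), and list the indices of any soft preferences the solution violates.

1. hero.x = 33  [hero.left = thumb.left + 14]
2. hero.y = 52  [hero.top = thumb.top + 14]
3. hero.h = 153  [thumb.bottom = hero.bottom + 14]
4. hero.w = 53  [header.left = hero.right + 14]

hero = (x=33, y=52, w=53, h=153)
violated soft preferences: 17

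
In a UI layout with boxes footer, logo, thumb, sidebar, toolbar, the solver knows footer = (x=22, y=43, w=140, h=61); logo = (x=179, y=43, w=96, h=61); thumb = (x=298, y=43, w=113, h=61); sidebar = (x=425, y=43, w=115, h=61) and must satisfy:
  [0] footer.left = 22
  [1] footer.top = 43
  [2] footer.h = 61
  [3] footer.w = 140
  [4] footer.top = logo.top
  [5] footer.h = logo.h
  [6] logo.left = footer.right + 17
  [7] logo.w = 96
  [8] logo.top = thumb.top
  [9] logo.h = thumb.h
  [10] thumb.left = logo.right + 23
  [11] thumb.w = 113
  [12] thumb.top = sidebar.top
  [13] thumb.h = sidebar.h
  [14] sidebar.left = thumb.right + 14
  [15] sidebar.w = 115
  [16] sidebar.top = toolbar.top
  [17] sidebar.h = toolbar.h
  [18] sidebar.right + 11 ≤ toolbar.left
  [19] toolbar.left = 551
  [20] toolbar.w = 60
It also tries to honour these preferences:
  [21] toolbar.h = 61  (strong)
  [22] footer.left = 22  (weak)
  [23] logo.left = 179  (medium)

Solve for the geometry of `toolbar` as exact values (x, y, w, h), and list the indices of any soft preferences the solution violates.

toolbar = (x=551, y=43, w=60, h=61)
violated soft preferences: none

1. toolbar.y = 43  [sidebar.top = toolbar.top]
2. toolbar.h = 61  [sidebar.h = toolbar.h]
3. toolbar.x = 551  [toolbar.left = 551]
4. toolbar.w = 60  [toolbar.w = 60]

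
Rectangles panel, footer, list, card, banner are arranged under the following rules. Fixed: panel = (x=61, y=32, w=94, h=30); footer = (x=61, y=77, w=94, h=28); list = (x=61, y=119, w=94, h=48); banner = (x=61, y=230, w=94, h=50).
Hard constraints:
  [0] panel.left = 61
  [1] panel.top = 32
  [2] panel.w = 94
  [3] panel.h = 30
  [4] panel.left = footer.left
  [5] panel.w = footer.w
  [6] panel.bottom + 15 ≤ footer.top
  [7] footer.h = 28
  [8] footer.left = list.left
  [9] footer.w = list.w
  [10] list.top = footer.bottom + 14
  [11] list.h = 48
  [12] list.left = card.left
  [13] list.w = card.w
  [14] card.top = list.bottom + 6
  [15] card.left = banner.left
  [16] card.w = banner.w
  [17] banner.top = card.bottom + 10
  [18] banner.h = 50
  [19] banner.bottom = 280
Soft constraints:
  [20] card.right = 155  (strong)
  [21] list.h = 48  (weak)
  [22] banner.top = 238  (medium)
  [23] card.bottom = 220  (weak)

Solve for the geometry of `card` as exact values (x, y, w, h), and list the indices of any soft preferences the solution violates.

card = (x=61, y=173, w=94, h=47)
violated soft preferences: 22

1. card.x = 61  [list.left = card.left]
2. card.w = 94  [list.w = card.w]
3. card.y = 173  [card.top = list.bottom + 6]
4. card.h = 47  [banner.top = card.bottom + 10]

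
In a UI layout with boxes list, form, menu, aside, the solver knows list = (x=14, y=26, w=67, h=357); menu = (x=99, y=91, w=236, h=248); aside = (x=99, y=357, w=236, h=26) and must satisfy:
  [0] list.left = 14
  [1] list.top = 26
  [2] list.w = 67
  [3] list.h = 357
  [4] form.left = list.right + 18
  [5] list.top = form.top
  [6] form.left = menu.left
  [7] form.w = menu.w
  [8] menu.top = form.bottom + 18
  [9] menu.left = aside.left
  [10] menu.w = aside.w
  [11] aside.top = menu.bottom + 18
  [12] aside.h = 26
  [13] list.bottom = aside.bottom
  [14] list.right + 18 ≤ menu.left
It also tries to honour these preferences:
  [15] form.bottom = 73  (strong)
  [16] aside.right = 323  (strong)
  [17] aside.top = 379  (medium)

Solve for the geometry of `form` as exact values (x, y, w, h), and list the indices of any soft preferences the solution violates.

form = (x=99, y=26, w=236, h=47)
violated soft preferences: 16, 17

1. form.x = 99  [form.left = list.right + 18]
2. form.y = 26  [list.top = form.top]
3. form.w = 236  [form.w = menu.w]
4. form.h = 47  [menu.top = form.bottom + 18]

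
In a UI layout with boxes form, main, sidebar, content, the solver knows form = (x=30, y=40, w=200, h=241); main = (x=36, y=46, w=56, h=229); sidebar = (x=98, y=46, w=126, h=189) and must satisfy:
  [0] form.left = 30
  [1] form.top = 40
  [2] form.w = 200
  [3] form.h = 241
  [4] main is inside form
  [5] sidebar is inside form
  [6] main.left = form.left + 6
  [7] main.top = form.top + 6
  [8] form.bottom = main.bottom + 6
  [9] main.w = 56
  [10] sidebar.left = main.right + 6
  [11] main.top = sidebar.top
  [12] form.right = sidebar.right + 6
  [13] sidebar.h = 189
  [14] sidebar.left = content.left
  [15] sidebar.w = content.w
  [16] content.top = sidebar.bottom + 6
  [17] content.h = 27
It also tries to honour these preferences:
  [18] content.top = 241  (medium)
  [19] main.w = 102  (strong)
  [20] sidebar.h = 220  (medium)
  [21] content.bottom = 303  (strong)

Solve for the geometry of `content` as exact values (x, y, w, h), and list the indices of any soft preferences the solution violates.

content = (x=98, y=241, w=126, h=27)
violated soft preferences: 19, 20, 21

1. content.x = 98  [sidebar.left = content.left]
2. content.w = 126  [sidebar.w = content.w]
3. content.y = 241  [content.top = sidebar.bottom + 6]
4. content.h = 27  [content.h = 27]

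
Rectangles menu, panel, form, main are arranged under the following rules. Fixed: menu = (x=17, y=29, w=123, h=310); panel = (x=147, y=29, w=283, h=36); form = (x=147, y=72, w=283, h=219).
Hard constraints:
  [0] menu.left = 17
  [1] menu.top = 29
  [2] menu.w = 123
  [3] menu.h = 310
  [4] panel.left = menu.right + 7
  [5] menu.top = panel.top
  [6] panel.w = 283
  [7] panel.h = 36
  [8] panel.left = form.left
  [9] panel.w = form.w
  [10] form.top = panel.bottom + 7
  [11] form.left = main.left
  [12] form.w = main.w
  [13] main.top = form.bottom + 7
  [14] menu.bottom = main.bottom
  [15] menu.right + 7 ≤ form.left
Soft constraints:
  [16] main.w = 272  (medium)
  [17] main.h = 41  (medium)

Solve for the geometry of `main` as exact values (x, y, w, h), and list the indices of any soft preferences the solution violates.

1. main.x = 147  [form.left = main.left]
2. main.w = 283  [form.w = main.w]
3. main.y = 298  [main.top = form.bottom + 7]
4. main.h = 41  [menu.bottom = main.bottom]

main = (x=147, y=298, w=283, h=41)
violated soft preferences: 16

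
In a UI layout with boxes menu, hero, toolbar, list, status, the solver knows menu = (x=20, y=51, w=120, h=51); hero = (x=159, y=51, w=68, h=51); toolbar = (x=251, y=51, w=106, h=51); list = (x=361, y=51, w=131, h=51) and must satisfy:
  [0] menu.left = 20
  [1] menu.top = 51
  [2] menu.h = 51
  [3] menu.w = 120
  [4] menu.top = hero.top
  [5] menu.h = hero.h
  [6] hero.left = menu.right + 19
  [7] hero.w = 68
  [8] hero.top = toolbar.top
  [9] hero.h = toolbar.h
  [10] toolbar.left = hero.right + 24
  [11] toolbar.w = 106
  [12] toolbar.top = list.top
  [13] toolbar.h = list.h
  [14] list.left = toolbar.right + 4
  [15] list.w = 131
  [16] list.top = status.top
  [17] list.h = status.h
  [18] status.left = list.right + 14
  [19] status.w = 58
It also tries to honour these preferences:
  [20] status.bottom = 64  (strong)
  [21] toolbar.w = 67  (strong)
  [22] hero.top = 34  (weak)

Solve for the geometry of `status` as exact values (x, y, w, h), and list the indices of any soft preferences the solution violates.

status = (x=506, y=51, w=58, h=51)
violated soft preferences: 20, 21, 22

1. status.y = 51  [list.top = status.top]
2. status.h = 51  [list.h = status.h]
3. status.x = 506  [status.left = list.right + 14]
4. status.w = 58  [status.w = 58]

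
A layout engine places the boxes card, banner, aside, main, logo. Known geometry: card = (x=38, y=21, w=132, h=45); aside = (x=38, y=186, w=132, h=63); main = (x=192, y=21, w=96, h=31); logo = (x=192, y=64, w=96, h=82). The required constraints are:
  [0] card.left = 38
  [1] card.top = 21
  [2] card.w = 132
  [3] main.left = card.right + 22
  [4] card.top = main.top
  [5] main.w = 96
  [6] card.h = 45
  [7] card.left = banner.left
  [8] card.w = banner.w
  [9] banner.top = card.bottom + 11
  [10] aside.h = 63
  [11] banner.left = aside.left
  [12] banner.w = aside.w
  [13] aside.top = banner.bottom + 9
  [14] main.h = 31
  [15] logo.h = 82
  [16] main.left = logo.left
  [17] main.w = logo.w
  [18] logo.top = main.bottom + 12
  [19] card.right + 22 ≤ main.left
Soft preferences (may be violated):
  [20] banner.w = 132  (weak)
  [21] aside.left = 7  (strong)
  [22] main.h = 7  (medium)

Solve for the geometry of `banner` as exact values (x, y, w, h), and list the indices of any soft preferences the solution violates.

1. banner.x = 38  [card.left = banner.left]
2. banner.w = 132  [card.w = banner.w]
3. banner.y = 77  [banner.top = card.bottom + 11]
4. banner.h = 100  [aside.top = banner.bottom + 9]

banner = (x=38, y=77, w=132, h=100)
violated soft preferences: 21, 22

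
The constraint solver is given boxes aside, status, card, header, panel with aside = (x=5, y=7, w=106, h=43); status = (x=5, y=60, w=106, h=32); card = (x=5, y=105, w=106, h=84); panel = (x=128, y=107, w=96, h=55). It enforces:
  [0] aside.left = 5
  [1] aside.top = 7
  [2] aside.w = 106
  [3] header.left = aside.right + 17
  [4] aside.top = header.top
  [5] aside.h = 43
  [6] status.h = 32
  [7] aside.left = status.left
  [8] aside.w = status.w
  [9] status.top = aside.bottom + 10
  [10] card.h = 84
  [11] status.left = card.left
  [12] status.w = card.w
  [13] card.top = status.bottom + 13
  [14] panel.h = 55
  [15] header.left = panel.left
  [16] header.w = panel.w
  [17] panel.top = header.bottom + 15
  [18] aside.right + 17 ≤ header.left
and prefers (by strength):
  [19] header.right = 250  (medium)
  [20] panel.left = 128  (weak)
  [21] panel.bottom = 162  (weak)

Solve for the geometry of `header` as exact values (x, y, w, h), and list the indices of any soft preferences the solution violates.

1. header.x = 128  [header.left = aside.right + 17]
2. header.y = 7  [aside.top = header.top]
3. header.w = 96  [header.w = panel.w]
4. header.h = 85  [panel.top = header.bottom + 15]

header = (x=128, y=7, w=96, h=85)
violated soft preferences: 19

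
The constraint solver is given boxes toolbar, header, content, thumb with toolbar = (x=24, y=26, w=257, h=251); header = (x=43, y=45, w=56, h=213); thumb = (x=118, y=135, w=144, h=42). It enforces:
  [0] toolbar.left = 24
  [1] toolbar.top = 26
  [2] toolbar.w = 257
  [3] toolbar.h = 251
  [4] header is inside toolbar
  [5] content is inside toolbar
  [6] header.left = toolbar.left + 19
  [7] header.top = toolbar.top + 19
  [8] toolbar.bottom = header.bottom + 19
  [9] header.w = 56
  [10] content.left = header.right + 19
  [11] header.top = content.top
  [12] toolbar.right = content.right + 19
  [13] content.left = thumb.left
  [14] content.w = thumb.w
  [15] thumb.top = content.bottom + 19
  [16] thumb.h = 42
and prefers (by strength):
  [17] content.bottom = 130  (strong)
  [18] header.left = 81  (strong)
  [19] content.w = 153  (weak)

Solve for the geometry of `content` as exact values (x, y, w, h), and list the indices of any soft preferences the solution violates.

1. content.x = 118  [content.left = header.right + 19]
2. content.y = 45  [header.top = content.top]
3. content.w = 144  [toolbar.right = content.right + 19]
4. content.h = 71  [thumb.top = content.bottom + 19]

content = (x=118, y=45, w=144, h=71)
violated soft preferences: 17, 18, 19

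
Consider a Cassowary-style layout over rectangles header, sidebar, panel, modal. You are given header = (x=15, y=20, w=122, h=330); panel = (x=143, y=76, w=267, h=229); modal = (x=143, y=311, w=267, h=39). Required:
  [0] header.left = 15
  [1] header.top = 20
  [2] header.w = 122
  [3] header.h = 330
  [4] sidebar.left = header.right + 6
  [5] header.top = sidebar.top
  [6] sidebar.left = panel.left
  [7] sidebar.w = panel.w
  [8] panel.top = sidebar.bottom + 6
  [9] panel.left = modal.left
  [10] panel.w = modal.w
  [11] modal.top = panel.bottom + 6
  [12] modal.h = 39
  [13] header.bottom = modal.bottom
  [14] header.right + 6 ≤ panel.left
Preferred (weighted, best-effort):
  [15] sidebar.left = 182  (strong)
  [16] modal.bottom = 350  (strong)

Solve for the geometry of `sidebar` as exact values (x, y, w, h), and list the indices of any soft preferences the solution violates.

1. sidebar.x = 143  [sidebar.left = header.right + 6]
2. sidebar.y = 20  [header.top = sidebar.top]
3. sidebar.w = 267  [sidebar.w = panel.w]
4. sidebar.h = 50  [panel.top = sidebar.bottom + 6]

sidebar = (x=143, y=20, w=267, h=50)
violated soft preferences: 15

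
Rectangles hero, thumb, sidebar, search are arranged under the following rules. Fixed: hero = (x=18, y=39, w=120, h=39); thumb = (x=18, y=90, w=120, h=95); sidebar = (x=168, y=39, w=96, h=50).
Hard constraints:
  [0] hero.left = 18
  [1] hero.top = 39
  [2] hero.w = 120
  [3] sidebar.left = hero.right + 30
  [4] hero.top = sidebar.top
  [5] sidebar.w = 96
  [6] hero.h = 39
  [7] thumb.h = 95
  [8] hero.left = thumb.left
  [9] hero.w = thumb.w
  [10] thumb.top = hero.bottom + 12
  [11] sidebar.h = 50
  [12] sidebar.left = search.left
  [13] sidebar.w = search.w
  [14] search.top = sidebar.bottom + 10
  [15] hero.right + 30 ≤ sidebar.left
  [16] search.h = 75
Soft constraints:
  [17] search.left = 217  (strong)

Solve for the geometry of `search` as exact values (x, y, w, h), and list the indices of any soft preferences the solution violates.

1. search.x = 168  [sidebar.left = search.left]
2. search.w = 96  [sidebar.w = search.w]
3. search.y = 99  [search.top = sidebar.bottom + 10]
4. search.h = 75  [search.h = 75]

search = (x=168, y=99, w=96, h=75)
violated soft preferences: 17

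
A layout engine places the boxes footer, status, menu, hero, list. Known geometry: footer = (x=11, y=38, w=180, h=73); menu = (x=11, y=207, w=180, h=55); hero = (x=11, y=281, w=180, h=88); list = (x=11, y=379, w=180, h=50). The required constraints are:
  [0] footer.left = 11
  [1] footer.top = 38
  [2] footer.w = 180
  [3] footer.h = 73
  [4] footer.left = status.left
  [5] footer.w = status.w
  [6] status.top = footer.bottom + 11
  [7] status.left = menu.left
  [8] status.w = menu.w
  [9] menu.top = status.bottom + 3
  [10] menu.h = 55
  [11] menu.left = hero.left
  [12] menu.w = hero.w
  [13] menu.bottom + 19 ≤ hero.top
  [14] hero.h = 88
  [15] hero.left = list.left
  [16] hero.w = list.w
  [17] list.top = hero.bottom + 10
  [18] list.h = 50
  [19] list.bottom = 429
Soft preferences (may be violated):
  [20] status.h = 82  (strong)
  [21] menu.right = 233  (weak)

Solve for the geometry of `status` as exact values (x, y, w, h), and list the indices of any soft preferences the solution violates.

1. status.x = 11  [footer.left = status.left]
2. status.w = 180  [footer.w = status.w]
3. status.y = 122  [status.top = footer.bottom + 11]
4. status.h = 82  [menu.top = status.bottom + 3]

status = (x=11, y=122, w=180, h=82)
violated soft preferences: 21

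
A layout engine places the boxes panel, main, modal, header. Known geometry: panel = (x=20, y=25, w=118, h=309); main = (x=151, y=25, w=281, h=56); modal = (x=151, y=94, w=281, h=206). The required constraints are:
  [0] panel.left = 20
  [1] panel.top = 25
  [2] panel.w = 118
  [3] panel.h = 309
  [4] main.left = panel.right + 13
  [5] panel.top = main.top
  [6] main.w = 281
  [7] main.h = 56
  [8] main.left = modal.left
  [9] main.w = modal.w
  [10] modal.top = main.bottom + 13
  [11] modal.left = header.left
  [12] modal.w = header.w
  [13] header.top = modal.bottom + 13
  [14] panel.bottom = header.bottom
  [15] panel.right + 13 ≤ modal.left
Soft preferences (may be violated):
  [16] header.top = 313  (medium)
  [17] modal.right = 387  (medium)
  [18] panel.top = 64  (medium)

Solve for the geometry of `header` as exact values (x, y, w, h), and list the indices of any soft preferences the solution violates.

1. header.x = 151  [modal.left = header.left]
2. header.w = 281  [modal.w = header.w]
3. header.y = 313  [header.top = modal.bottom + 13]
4. header.h = 21  [panel.bottom = header.bottom]

header = (x=151, y=313, w=281, h=21)
violated soft preferences: 17, 18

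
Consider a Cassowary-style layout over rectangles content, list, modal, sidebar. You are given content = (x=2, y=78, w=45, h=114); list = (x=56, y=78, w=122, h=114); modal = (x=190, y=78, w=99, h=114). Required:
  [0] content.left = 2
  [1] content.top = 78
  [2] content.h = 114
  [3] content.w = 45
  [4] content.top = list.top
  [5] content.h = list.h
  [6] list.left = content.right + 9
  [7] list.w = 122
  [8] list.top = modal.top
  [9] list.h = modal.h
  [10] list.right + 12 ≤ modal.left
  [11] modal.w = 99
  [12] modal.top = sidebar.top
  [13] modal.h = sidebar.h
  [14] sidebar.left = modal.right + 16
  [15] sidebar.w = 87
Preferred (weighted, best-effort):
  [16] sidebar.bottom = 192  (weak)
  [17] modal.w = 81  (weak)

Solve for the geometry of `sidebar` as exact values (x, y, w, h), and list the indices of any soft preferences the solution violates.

sidebar = (x=305, y=78, w=87, h=114)
violated soft preferences: 17

1. sidebar.y = 78  [modal.top = sidebar.top]
2. sidebar.h = 114  [modal.h = sidebar.h]
3. sidebar.x = 305  [sidebar.left = modal.right + 16]
4. sidebar.w = 87  [sidebar.w = 87]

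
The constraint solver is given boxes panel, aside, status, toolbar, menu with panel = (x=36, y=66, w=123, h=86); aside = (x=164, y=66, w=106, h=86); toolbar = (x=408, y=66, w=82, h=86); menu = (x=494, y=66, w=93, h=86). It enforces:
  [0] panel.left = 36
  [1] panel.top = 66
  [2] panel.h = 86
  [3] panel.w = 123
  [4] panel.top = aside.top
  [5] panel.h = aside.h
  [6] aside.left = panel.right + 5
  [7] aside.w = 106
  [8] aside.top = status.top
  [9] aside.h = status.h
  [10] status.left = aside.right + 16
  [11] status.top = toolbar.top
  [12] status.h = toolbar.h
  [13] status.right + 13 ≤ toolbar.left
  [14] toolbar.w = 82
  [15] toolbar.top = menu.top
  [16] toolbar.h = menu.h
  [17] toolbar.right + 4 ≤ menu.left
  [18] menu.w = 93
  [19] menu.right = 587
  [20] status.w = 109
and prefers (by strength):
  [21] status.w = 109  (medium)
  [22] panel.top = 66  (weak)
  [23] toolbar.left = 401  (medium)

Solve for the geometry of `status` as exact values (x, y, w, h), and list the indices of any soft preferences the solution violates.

status = (x=286, y=66, w=109, h=86)
violated soft preferences: 23

1. status.y = 66  [aside.top = status.top]
2. status.h = 86  [aside.h = status.h]
3. status.x = 286  [status.left = aside.right + 16]
4. status.w = 109  [status.w = 109]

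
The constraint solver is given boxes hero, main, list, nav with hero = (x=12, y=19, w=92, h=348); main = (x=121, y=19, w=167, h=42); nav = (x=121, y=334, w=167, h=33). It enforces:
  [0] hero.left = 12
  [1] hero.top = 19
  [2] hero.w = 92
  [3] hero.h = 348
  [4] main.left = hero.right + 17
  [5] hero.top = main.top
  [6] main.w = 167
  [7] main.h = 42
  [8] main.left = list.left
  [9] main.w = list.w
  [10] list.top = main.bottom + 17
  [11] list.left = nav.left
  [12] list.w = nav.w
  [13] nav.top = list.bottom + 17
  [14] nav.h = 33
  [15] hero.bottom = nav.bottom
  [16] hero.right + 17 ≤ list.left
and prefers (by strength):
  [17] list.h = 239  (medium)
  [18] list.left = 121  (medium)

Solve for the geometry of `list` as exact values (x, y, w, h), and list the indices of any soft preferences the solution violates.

list = (x=121, y=78, w=167, h=239)
violated soft preferences: none

1. list.x = 121  [main.left = list.left]
2. list.w = 167  [main.w = list.w]
3. list.y = 78  [list.top = main.bottom + 17]
4. list.h = 239  [nav.top = list.bottom + 17]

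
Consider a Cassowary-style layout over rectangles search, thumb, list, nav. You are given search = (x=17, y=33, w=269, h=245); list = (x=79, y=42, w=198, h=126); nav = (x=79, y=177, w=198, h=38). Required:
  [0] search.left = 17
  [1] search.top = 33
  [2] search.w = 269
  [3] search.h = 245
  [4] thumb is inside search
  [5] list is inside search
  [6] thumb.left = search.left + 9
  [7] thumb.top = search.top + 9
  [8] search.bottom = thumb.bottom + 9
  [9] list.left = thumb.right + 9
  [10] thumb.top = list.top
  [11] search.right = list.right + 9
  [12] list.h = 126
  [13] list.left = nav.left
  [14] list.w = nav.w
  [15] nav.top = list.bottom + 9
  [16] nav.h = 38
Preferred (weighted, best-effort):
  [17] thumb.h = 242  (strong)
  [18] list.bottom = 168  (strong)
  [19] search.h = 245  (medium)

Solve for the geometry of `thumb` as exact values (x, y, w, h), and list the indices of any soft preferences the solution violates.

thumb = (x=26, y=42, w=44, h=227)
violated soft preferences: 17

1. thumb.x = 26  [thumb.left = search.left + 9]
2. thumb.y = 42  [thumb.top = search.top + 9]
3. thumb.h = 227  [search.bottom = thumb.bottom + 9]
4. thumb.w = 44  [list.left = thumb.right + 9]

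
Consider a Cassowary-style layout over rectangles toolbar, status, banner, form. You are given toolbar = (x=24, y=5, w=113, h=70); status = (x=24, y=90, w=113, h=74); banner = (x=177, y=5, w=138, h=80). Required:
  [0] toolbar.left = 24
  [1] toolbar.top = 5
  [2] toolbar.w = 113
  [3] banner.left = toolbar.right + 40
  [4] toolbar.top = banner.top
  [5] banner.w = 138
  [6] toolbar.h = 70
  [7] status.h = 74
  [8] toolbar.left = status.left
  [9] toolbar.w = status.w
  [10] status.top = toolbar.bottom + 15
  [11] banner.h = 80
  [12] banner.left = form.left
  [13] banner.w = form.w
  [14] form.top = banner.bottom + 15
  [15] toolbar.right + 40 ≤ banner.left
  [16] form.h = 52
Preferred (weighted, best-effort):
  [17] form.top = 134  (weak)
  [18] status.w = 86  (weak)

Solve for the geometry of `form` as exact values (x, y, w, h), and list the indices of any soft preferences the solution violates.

1. form.x = 177  [banner.left = form.left]
2. form.w = 138  [banner.w = form.w]
3. form.y = 100  [form.top = banner.bottom + 15]
4. form.h = 52  [form.h = 52]

form = (x=177, y=100, w=138, h=52)
violated soft preferences: 17, 18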